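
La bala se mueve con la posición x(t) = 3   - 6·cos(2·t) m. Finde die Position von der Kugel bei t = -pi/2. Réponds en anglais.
From the given position equation x(t) = 3 - 6·cos(2·t), we substitute t = -pi/2 to get x = 9.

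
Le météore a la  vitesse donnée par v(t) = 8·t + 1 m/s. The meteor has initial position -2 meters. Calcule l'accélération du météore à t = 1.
Nous devons dériver notre équation de la vitesse v(t) = 8·t + 1 1 fois. En prenant d/dt de v(t), nous trouvons a(t) = 8. En utilisant a(t) = 8 et en substituant t = 1, nous trouvons a = 8.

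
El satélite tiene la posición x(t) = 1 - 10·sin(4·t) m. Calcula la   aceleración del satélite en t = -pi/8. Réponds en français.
En partant de la position x(t) = 1 - 10·sin(4·t), nous prenons 2 dérivées. En prenant d/dt de x(t), nous trouvons v(t) = -40·cos(4·t). En prenant d/dt de v(t), nous trouvons a(t) = 160·sin(4·t). Nous avons l'accélération a(t) = 160·sin(4·t). En substituant t = -pi/8: a(-pi/8) = -160.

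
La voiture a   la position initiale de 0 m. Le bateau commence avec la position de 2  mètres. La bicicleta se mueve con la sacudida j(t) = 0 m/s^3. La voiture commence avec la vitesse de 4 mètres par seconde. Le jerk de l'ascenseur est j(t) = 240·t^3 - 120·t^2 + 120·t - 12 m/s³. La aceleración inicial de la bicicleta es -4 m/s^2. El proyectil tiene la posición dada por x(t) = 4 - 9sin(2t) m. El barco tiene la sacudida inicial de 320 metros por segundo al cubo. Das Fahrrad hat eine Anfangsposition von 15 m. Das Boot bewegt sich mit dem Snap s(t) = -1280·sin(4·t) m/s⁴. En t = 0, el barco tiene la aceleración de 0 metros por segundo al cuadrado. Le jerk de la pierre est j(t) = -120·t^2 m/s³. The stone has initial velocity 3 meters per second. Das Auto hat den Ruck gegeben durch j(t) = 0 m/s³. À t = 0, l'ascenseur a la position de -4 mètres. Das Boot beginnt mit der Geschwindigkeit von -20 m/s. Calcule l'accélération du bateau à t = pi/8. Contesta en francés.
Pour résoudre ceci, nous devons prendre 2 intégrales de notre équation du snap s(t) = -1280·sin(4·t). La primitive du snap est le jerk. En utilisant j(0) = 320, nous obtenons j(t) = 320·cos(4·t). En prenant ∫j(t)dt et en appliquant a(0) = 0, nous trouvons a(t) = 80·sin(4·t). En utilisant a(t) = 80·sin(4·t) et en substituant t = pi/8, nous trouvons a = 80.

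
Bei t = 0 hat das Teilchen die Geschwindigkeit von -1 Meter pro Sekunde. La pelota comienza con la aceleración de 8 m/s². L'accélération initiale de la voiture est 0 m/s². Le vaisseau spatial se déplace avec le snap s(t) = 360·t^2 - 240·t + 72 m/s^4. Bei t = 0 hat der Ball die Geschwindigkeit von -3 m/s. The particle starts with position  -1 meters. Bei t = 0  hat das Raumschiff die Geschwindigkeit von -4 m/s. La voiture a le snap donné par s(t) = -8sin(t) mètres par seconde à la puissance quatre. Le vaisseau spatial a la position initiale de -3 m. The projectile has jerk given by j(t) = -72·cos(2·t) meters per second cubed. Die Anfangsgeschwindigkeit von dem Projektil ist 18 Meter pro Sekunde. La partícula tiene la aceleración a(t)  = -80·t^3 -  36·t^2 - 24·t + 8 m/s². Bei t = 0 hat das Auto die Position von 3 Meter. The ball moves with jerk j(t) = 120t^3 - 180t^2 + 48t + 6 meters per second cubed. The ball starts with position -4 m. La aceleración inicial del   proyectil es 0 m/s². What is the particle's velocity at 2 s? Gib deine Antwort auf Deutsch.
Wir müssen unsere Gleichung für die Beschleunigung a(t) = -80·t^3 - 36·t^2 - 24·t + 8 1-mal integrieren. Mit ∫a(t)dt und Anwendung von v(0) = -1, finden wir v(t) = -20·t^4 - 12·t^3 - 12·t^2 + 8·t - 1. Aus der Gleichung für die Geschwindigkeit v(t) = -20·t^4 - 12·t^3 - 12·t^2 + 8·t - 1, setzen wir t = 2 ein und erhalten v = -449.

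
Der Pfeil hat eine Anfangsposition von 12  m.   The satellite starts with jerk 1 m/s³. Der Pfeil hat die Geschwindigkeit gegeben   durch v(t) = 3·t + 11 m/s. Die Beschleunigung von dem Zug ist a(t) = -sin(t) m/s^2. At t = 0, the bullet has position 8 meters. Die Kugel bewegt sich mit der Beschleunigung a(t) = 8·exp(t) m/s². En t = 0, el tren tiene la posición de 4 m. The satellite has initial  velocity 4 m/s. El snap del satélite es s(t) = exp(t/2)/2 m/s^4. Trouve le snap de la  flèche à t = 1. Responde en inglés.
To solve this, we need to take 3 derivatives of our velocity equation v(t) = 3·t + 11. Differentiating velocity, we get acceleration: a(t) = 3. Differentiating acceleration, we get jerk: j(t) = 0. Differentiating jerk, we get snap: s(t) = 0. Using s(t) = 0 and substituting t = 1, we find s = 0.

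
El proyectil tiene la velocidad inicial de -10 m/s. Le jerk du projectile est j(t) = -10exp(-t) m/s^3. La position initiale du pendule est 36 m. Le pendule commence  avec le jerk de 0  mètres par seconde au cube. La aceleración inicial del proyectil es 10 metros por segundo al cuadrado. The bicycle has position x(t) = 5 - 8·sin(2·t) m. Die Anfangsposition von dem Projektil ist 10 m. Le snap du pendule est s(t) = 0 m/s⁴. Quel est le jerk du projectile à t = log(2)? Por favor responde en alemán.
Mit j(t) = -10·exp(-t) und Einsetzen von t = log(2), finden wir j = -5.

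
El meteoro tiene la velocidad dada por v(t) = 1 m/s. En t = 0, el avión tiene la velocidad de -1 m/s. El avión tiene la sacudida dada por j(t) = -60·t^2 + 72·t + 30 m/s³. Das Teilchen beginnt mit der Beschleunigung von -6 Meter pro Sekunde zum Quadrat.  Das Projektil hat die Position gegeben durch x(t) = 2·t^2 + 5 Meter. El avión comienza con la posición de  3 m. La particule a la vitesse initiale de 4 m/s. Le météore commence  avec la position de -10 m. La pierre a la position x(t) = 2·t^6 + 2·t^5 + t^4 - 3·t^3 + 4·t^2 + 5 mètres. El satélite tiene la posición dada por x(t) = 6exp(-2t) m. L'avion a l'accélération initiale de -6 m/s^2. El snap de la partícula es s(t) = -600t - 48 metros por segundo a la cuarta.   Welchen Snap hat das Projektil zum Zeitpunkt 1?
Ausgehend von der Position x(t) = 2·t^2 + 5, nehmen wir 4 Ableitungen. Die Ableitung von der Position ergibt die Geschwindigkeit: v(t) = 4·t. Mit d/dt von v(t) finden wir a(t) = 4. Durch Ableiten von der Beschleunigung erhalten wir den Ruck: j(t) = 0. Die Ableitung von dem Ruck ergibt den Snap: s(t) = 0. Mit s(t) = 0 und Einsetzen von t = 1, finden wir s = 0.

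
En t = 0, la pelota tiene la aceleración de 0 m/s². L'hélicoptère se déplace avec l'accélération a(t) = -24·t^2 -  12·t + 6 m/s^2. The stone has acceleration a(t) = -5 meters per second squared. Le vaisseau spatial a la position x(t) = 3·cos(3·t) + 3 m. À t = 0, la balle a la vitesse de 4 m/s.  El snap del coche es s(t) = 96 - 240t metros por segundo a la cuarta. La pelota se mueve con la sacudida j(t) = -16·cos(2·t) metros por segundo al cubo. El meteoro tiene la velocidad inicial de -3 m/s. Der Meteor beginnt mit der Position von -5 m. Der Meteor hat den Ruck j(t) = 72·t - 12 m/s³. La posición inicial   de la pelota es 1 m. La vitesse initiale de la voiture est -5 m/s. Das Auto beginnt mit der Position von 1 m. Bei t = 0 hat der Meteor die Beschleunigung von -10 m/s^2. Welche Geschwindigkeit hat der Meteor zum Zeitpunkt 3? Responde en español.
Partiendo de la sacudida j(t) = 72·t - 12, tomamos 2 integrales. La antiderivada de la sacudida es la aceleración. Usando a(0) = -10, obtenemos a(t) = 36·t^2 - 12·t - 10. Integrando la aceleración y usando la condición inicial v(0) = -3, obtenemos v(t) = 12·t^3 - 6·t^2 - 10·t - 3. Tenemos la velocidad v(t) = 12·t^3 - 6·t^2 - 10·t - 3. Sustituyendo t = 3: v(3) = 237.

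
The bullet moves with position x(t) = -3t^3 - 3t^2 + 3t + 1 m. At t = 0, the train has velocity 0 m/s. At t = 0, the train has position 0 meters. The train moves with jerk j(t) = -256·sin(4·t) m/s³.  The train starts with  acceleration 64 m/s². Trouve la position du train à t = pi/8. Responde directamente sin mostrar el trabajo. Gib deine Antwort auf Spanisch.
La posición en t = pi/8 es x = 4.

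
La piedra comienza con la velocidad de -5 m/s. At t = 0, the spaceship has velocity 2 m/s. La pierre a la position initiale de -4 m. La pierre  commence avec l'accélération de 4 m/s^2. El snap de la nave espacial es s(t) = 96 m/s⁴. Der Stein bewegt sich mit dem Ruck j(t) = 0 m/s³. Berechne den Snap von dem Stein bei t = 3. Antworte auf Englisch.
Starting from jerk j(t) = 0, we take 1 derivative. The derivative of jerk gives snap: s(t) = 0. Using s(t) = 0 and substituting t = 3, we find s = 0.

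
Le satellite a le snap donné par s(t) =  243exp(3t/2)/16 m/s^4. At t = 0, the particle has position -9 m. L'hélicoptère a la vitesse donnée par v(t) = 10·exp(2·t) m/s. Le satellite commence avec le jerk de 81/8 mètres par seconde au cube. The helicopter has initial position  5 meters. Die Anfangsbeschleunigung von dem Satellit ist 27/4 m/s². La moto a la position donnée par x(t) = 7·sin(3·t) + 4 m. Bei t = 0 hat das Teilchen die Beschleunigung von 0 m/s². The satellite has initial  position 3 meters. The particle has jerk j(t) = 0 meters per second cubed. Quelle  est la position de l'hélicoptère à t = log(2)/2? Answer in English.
We need to integrate our velocity equation v(t) = 10·exp(2·t) 1 time. Taking ∫v(t)dt and applying x(0) = 5, we find x(t) = 5·exp(2·t). We have position x(t) = 5·exp(2·t). Substituting t = log(2)/2: x(log(2)/2) = 10.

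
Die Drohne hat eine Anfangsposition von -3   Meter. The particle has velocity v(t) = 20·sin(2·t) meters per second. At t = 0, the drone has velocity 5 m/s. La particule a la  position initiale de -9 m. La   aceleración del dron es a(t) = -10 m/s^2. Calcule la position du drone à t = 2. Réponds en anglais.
Starting from acceleration a(t) = -10, we take 2 antiderivatives. Taking ∫a(t)dt and applying v(0) = 5, we find v(t) = 5 - 10·t. Taking ∫v(t)dt and applying x(0) = -3, we find x(t) = -5·t^2 + 5·t - 3. From the given position equation x(t) = -5·t^2 + 5·t - 3, we substitute t = 2 to get x = -13.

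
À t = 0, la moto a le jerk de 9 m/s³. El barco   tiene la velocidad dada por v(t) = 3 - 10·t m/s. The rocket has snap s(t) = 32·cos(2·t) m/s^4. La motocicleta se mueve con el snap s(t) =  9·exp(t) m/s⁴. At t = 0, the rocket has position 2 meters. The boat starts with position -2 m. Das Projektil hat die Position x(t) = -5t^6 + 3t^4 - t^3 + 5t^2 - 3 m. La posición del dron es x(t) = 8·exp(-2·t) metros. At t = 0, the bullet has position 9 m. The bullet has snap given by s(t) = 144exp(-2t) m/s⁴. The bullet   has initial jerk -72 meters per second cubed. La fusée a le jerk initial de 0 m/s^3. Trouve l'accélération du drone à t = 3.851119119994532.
En partant de la position x(t) = 8·exp(-2·t), nous prenons 2 dérivées. En dérivant la position, nous obtenons la vitesse: v(t) = -16·exp(-2·t). En prenant d/dt de v(t), nous trouvons a(t) = 32·exp(-2·t). De l'équation de l'accélération a(t) = 32·exp(-2·t), nous substituons t = 3.851119119994532 pour obtenir a = 0.0144580729728142.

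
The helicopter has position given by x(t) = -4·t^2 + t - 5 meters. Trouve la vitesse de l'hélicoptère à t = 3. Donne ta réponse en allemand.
Um dies zu lösen, müssen wir 1 Ableitung unserer Gleichung für die Position x(t) = -4·t^2 + t - 5 nehmen. Mit d/dt von x(t) finden wir v(t) = 1 - 8·t. Wir haben die Geschwindigkeit v(t) = 1 - 8·t. Durch Einsetzen von t = 3: v(3) = -23.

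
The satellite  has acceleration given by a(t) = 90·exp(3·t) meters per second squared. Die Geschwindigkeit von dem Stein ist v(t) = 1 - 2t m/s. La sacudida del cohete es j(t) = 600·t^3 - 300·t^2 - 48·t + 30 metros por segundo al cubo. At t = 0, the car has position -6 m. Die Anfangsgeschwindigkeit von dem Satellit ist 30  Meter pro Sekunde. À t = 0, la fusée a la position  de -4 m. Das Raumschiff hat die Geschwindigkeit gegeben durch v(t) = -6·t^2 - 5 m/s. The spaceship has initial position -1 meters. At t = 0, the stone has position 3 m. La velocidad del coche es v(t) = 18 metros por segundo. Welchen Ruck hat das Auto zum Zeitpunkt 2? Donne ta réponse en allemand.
Um dies zu lösen, müssen wir 2 Ableitungen unserer Gleichung für die Geschwindigkeit v(t) = 18 nehmen. Durch Ableiten von der Geschwindigkeit erhalten wir die Beschleunigung: a(t) = 0. Mit d/dt von a(t) finden wir j(t) = 0. Mit j(t) = 0 und Einsetzen von t = 2, finden wir j = 0.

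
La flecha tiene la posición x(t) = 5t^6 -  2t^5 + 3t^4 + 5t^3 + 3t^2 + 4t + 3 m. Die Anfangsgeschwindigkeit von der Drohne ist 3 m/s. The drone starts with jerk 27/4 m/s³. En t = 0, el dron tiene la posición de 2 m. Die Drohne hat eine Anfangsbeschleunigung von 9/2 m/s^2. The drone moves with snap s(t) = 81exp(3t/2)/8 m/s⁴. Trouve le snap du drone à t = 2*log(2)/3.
De l'équation du snap s(t) = 81·exp(3·t/2)/8, nous substituons t = 2*log(2)/3 pour obtenir s = 81/4.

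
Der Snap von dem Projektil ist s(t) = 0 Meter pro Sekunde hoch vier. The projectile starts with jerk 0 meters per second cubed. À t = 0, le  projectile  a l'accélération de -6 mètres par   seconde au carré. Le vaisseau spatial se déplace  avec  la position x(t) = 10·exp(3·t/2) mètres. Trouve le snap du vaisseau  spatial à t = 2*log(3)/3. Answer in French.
Pour résoudre ceci, nous devons prendre 4 dérivées de notre équation de la position x(t) = 10·exp(3·t/2). En prenant d/dt de x(t), nous trouvons v(t) = 15·exp(3·t/2). En dérivant la vitesse, nous obtenons l'accélération: a(t) = 45·exp(3·t/2)/2. La dérivée de l'accélération donne le jerk: j(t) = 135·exp(3·t/2)/4. En dérivant le jerk, nous obtenons le snap: s(t) = 405·exp(3·t/2)/8. De l'équation du snap s(t) = 405·exp(3·t/2)/8, nous substituons t = 2*log(3)/3 pour obtenir s = 1215/8.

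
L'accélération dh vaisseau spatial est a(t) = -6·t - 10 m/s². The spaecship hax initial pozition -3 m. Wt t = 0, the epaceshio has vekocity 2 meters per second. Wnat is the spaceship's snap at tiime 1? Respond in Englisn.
Starting from acceleration a(t) = -6·t - 10, we take 2 derivatives. Differentiating acceleration, we get jerk: j(t) = -6. The derivative of jerk gives snap: s(t) = 0. Using s(t) = 0 and substituting t = 1, we find s = 0.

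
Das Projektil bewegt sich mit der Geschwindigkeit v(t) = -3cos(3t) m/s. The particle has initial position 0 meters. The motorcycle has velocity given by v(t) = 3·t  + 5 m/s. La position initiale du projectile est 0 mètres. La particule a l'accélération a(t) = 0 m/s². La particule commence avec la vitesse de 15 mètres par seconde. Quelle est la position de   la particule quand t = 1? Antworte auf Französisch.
Nous devons trouver la primitive de notre équation de l'accélération a(t) = 0 2 fois. L'intégrale de l'accélération, avec v(0) = 15, donne la vitesse: v(t) = 15. En prenant ∫v(t)dt et en appliquant x(0) = 0, nous trouvons x(t) = 15·t. De l'équation de la position x(t) = 15·t, nous substituons t = 1 pour obtenir x = 15.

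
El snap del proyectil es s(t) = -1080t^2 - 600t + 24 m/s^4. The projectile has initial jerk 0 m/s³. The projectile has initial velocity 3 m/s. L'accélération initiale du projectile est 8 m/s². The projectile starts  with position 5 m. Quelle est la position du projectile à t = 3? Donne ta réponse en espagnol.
Partiendo del snap s(t) = -1080·t^2 - 600·t + 24, tomamos 4 integrales. Tomando ∫s(t)dt y aplicando j(0) = 0, encontramos j(t) = 12·t·(-30·t^2 - 25·t + 2). Integrando la sacudida y usando la condición inicial a(0) = 8, obtenemos a(t) = -90·t^4 - 100·t^3 + 12·t^2 + 8. Integrando la aceleración y usando la condición inicial v(0) = 3, obtenemos v(t) = -18·t^5 - 25·t^4 + 4·t^3 + 8·t + 3. Integrando la velocidad y usando la condición inicial x(0) = 5, obtenemos x(t) = -3·t^6 - 5·t^5 + t^4 + 4·t^2 + 3·t + 5. De la ecuación de la posición x(t) = -3·t^6 - 5·t^5 + t^4 + 4·t^2 + 3·t + 5, sustituimos t = 3 para obtener x = -3271.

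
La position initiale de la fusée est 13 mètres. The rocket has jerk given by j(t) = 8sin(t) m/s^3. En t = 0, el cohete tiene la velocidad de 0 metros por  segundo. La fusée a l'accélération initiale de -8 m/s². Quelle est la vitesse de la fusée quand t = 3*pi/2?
Nous devons trouver l'intégrale de notre équation du jerk j(t) = 8·sin(t) 2 fois. La primitive du jerk, avec a(0) = -8, donne l'accélération: a(t) = -8·cos(t). La primitive de l'accélération, avec v(0) = 0, donne la vitesse: v(t) = -8·sin(t). De l'équation de la vitesse v(t) = -8·sin(t), nous substituons t = 3*pi/2 pour obtenir v = 8.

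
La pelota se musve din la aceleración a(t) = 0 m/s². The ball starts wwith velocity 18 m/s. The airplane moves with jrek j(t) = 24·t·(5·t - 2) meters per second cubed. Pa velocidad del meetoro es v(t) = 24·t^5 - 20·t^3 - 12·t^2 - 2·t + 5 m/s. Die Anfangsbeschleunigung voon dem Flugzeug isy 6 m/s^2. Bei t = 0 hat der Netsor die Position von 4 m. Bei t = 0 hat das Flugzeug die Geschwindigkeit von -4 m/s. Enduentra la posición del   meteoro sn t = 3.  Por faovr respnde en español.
Para resolver esto, necesitamos tomar 1 antiderivada de nuestra ecuación de la velocidad v(t) = 24·t^5 - 20·t^3 - 12·t^2 - 2·t + 5. La integral de la velocidad, con x(0) = 4, da la posición: x(t) = 4·t^6 - 5·t^4 - 4·t^3 - t^2 + 5·t + 4. De la ecuación de la posición x(t) = 4·t^6 - 5·t^4 - 4·t^3 - t^2 + 5·t + 4, sustituimos t = 3 para obtener x = 2413.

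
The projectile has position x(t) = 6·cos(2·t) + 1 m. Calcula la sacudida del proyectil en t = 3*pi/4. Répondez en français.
Nous devons dériver notre équation de la position x(t) = 6·cos(2·t) + 1 3 fois. En prenant d/dt de x(t), nous trouvons v(t) = -12·sin(2·t). En prenant d/dt de v(t), nous trouvons a(t) = -24·cos(2·t). En prenant d/dt de a(t), nous trouvons j(t) = 48·sin(2·t). En utilisant j(t) = 48·sin(2·t) et en substituant t = 3*pi/4, nous trouvons j = -48.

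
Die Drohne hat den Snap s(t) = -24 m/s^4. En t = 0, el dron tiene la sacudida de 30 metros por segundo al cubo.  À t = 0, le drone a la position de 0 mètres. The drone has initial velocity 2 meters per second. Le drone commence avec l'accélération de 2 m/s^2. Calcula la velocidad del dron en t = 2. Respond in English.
We need to integrate our snap equation s(t) = -24 3 times. Finding the integral of s(t) and using j(0) = 30: j(t) = 30 - 24·t. The integral of jerk, with a(0) = 2, gives acceleration: a(t) = -12·t^2 + 30·t + 2. The integral of acceleration, with v(0) = 2, gives velocity: v(t) = -4·t^3 + 15·t^2 + 2·t + 2. From the given velocity equation v(t) = -4·t^3 + 15·t^2 + 2·t + 2, we substitute t = 2 to get v = 34.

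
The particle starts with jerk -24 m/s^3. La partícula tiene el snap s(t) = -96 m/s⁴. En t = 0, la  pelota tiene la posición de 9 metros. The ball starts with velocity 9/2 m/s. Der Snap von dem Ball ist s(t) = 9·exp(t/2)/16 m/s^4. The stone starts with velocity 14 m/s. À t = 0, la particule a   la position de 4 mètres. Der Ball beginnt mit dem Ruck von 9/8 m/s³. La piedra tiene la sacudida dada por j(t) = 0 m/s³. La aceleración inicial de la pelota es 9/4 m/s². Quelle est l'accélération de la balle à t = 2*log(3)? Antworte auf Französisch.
En partant du snap s(t) = 9·exp(t/2)/16, nous prenons 2 primitives. En intégrant le snap et en utilisant la condition initiale j(0) = 9/8, nous obtenons j(t) = 9·exp(t/2)/8. En intégrant le jerk et en utilisant la condition initiale a(0) = 9/4, nous obtenons a(t) = 9·exp(t/2)/4. Nous avons l'accélération a(t) = 9·exp(t/2)/4. En substituant t = 2*log(3): a(2*log(3)) = 27/4.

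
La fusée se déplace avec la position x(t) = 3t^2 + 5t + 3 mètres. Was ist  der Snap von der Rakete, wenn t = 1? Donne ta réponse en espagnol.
Debemos derivar nuestra ecuación de la posición x(t) = 3·t^2 + 5·t + 3 4 veces. Derivando la posición, obtenemos la velocidad: v(t) = 6·t + 5. Tomando d/dt de v(t), encontramos a(t) = 6. Tomando d/dt de a(t), encontramos j(t) = 0. Derivando la sacudida, obtenemos el snap: s(t) = 0. Usando s(t) = 0 y sustituyendo t = 1, encontramos s = 0.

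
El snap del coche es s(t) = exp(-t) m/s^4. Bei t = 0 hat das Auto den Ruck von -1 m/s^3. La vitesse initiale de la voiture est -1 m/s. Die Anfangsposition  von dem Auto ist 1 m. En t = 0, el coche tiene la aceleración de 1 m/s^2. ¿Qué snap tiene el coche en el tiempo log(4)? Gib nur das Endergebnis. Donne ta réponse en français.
s(log(4)) = 1/4.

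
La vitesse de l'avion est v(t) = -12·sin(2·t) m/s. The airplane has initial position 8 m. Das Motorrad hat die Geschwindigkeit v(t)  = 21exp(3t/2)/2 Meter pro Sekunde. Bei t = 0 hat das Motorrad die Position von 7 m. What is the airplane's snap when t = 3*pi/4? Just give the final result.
The snap at t = 3*pi/4 is s = 0.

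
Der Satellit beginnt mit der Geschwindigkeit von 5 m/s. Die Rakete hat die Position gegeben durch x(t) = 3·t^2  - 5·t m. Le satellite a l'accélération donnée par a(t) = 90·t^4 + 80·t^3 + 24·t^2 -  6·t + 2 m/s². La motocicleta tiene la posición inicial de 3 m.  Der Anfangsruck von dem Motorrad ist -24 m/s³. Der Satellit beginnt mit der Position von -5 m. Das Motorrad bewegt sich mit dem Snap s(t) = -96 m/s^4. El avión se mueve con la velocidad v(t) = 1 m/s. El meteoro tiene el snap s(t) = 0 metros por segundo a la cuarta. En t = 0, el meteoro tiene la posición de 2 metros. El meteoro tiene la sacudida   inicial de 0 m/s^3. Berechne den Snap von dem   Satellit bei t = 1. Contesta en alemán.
Um dies zu lösen, müssen wir 2 Ableitungen unserer Gleichung für die Beschleunigung a(t) = 90·t^4 + 80·t^3 + 24·t^2 - 6·t + 2 nehmen. Durch Ableiten von der Beschleunigung erhalten wir den Ruck: j(t) = 360·t^3 + 240·t^2 + 48·t - 6. Die Ableitung von dem Ruck ergibt den Snap: s(t) = 1080·t^2 + 480·t + 48. Wir haben den Snap s(t) = 1080·t^2 + 480·t + 48. Durch Einsetzen von t = 1: s(1) = 1608.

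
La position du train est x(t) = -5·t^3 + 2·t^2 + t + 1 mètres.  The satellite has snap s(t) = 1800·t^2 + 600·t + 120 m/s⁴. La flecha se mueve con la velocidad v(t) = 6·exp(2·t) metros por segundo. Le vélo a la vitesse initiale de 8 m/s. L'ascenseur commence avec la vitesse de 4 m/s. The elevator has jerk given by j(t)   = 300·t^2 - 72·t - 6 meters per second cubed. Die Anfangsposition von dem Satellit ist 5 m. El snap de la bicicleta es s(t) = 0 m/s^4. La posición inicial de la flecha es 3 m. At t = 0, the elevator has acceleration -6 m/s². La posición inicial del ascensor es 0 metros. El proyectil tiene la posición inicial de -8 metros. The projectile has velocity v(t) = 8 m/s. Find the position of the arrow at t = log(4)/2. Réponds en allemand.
Wir müssen das Integral unserer Gleichung für die Geschwindigkeit v(t) = 6·exp(2·t) 1-mal finden. Mit ∫v(t)dt und Anwendung von x(0) = 3, finden wir x(t) = 3·exp(2·t). Aus der Gleichung für die Position x(t) = 3·exp(2·t), setzen wir t = log(4)/2 ein und erhalten x = 12.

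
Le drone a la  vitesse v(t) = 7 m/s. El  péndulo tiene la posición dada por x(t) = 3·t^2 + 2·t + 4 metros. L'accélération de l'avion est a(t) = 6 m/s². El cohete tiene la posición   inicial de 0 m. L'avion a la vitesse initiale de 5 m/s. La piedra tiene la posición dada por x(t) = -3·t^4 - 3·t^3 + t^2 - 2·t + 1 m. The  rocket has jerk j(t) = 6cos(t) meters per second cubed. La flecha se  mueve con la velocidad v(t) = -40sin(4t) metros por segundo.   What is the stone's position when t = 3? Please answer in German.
Mit x(t) = -3·t^4 - 3·t^3 + t^2 - 2·t + 1 und Einsetzen von t = 3, finden wir x = -320.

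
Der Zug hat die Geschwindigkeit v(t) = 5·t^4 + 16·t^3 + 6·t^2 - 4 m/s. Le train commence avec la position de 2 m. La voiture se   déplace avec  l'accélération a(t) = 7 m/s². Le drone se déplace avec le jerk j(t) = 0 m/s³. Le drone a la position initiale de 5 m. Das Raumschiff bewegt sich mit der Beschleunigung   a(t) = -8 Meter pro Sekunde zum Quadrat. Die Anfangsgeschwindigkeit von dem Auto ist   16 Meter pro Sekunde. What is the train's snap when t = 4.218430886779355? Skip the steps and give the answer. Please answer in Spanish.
En t = 4.218430886779355, s = 602.211706413523.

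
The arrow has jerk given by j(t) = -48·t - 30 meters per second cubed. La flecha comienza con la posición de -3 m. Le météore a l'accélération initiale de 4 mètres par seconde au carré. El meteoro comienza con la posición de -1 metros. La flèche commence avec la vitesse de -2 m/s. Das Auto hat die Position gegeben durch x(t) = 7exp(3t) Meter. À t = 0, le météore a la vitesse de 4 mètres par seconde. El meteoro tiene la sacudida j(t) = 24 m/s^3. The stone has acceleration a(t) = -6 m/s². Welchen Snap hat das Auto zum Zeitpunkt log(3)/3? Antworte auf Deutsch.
Wir müssen unsere Gleichung für die Position x(t) = 7·exp(3·t) 4-mal ableiten. Die Ableitung von der Position ergibt die Geschwindigkeit: v(t) = 21·exp(3·t). Durch Ableiten von der Geschwindigkeit erhalten wir die Beschleunigung: a(t) = 63·exp(3·t). Durch Ableiten von der Beschleunigung erhalten wir den Ruck: j(t) = 189·exp(3·t). Die Ableitung von dem Ruck ergibt den Snap: s(t) = 567·exp(3·t). Wir haben den Snap s(t) = 567·exp(3·t). Durch Einsetzen von t = log(3)/3: s(log(3)/3) = 1701.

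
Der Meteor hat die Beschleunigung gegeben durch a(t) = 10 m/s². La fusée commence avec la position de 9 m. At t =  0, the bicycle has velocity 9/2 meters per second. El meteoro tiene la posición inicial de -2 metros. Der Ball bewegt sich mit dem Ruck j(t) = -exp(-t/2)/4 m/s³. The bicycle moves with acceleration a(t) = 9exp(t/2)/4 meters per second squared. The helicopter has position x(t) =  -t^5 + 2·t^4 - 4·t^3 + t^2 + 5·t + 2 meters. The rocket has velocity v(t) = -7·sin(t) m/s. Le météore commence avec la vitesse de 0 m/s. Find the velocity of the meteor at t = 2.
We must find the integral of our acceleration equation a(t) = 10 1 time. Integrating acceleration and using the initial condition v(0) = 0, we get v(t) = 10·t. Using v(t) = 10·t and substituting t = 2, we find v = 20.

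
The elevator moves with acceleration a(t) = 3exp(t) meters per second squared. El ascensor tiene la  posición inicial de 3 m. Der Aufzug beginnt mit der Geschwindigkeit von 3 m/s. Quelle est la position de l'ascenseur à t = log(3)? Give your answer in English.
We need to integrate our acceleration equation a(t) = 3·exp(t) 2 times. Integrating acceleration and using the initial condition v(0) = 3, we get v(t) = 3·exp(t). Taking ∫v(t)dt and applying x(0) = 3, we find x(t) = 3·exp(t). We have position x(t) = 3·exp(t). Substituting t = log(3): x(log(3)) = 9.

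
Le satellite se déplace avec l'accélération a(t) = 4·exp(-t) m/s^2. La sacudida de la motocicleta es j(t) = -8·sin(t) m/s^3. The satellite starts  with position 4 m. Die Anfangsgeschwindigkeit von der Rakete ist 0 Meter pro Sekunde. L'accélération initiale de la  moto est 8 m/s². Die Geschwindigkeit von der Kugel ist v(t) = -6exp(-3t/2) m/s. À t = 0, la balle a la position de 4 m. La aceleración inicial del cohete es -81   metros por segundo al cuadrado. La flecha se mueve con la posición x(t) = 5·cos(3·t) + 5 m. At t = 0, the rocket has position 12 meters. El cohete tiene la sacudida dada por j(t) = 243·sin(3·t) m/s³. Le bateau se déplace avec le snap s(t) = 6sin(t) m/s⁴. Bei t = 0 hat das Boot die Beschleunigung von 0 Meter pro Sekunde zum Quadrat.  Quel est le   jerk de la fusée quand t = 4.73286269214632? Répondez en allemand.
Wir haben den Ruck j(t) = 243·sin(3·t). Durch Einsetzen von t = 4.73286269214632: j(4.73286269214632) = 242.541778545728.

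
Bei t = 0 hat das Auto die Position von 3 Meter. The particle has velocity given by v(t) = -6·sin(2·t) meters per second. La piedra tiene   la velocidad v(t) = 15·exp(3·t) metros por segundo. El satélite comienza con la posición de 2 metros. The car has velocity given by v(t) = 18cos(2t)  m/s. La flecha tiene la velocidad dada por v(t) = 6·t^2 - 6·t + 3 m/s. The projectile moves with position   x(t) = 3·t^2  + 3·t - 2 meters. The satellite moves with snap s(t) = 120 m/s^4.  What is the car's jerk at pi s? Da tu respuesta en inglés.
We must differentiate our velocity equation v(t) = 18·cos(2·t) 2 times. Differentiating velocity, we get acceleration: a(t) = -36·sin(2·t). Differentiating acceleration, we get jerk: j(t) = -72·cos(2·t). We have jerk j(t) = -72·cos(2·t). Substituting t = pi: j(pi) = -72.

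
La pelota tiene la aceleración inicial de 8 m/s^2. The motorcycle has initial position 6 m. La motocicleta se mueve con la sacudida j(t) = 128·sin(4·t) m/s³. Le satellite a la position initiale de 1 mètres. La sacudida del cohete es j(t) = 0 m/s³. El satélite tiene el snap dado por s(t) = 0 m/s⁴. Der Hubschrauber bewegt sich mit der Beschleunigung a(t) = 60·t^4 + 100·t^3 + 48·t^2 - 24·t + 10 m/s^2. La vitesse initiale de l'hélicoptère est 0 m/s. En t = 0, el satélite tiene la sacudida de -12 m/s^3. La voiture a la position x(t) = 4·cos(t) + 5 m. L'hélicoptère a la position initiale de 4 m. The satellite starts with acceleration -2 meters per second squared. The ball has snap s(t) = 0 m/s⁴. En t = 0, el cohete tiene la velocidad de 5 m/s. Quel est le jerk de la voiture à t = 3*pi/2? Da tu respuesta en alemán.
Ausgehend von der Position x(t) = 4·cos(t) + 5, nehmen wir 3 Ableitungen. Mit d/dt von x(t) finden wir v(t) = -4·sin(t). Mit d/dt von v(t) finden wir a(t) = -4·cos(t). Die Ableitung von der Beschleunigung ergibt den Ruck: j(t) = 4·sin(t). Mit j(t) = 4·sin(t) und Einsetzen von t = 3*pi/2, finden wir j = -4.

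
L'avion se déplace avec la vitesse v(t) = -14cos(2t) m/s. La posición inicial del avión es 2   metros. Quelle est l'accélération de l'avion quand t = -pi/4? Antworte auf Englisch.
To solve this, we need to take 1 derivative of our velocity equation v(t) = -14·cos(2·t). Taking d/dt of v(t), we find a(t) = 28·sin(2·t). We have acceleration a(t) = 28·sin(2·t). Substituting t = -pi/4: a(-pi/4) = -28.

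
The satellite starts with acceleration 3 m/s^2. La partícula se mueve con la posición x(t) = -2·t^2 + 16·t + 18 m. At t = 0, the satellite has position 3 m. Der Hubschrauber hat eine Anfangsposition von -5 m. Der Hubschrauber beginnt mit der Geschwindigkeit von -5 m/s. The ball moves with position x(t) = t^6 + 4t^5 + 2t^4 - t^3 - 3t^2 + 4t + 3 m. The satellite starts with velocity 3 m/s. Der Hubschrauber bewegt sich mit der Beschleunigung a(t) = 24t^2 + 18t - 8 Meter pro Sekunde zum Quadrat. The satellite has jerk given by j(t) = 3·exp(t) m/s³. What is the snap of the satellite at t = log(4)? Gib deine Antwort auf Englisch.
To solve this, we need to take 1 derivative of our jerk equation j(t) = 3·exp(t). The derivative of jerk gives snap: s(t) = 3·exp(t). Using s(t) = 3·exp(t) and substituting t = log(4), we find s = 12.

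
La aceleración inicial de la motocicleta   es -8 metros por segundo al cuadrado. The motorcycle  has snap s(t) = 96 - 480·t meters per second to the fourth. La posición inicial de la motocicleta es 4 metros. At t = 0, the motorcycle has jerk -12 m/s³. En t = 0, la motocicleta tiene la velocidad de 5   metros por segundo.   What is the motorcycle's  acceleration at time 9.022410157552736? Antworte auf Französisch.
Nous devons trouver la primitive de notre équation du snap s(t) = 96 - 480·t 2 fois. En intégrant le snap et en utilisant la condition initiale j(0) = -12, nous obtenons j(t) = -240·t^2 + 96·t - 12. L'intégrale du jerk, avec a(0) = -8, donne l'accélération: a(t) = -80·t^3 + 48·t^2 - 12·t - 8. De l'équation de l'accélération a(t) = -80·t^3 + 48·t^2 - 12·t - 8, nous substituons t = 9.022410157552736 pour obtenir a = -54965.6215873891.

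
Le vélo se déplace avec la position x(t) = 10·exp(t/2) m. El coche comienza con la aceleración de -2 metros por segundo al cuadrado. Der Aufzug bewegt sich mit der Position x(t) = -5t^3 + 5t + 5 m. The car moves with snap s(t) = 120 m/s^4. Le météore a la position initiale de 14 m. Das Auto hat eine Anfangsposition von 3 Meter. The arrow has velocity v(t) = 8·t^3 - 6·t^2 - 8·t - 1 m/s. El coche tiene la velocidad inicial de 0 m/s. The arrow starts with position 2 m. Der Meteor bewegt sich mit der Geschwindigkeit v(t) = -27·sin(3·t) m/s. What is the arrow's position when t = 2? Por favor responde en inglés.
To find the answer, we compute 1 antiderivative of v(t) = 8·t^3 - 6·t^2 - 8·t - 1. The integral of velocity, with x(0) = 2, gives position: x(t) = 2·t^4 - 2·t^3 - 4·t^2 - t + 2. We have position x(t) = 2·t^4 - 2·t^3 - 4·t^2 - t + 2. Substituting t = 2: x(2) = 0.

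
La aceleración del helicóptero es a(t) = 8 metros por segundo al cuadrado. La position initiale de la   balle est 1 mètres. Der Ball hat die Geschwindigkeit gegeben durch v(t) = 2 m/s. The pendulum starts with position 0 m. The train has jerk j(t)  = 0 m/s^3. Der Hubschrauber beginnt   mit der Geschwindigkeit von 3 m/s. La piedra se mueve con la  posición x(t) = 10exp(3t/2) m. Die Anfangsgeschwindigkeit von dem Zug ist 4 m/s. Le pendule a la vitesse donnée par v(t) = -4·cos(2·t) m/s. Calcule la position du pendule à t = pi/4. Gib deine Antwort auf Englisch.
We must find the antiderivative of our velocity equation v(t) = -4·cos(2·t) 1 time. Finding the antiderivative of v(t) and using x(0) = 0: x(t) = -2·sin(2·t). Using x(t) = -2·sin(2·t) and substituting t = pi/4, we find x = -2.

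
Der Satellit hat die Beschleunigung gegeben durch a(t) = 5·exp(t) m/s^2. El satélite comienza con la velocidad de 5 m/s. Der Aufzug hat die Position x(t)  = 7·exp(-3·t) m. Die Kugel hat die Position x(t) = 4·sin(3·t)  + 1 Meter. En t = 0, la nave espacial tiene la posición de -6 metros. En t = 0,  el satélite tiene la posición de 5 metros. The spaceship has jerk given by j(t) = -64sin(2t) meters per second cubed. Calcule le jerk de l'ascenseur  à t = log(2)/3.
Pour résoudre ceci, nous devons prendre 3 dérivées de notre équation de la position x(t) = 7·exp(-3·t). La dérivée de la position donne la vitesse: v(t) = -21·exp(-3·t). La dérivée de la vitesse donne l'accélération: a(t) = 63·exp(-3·t). En dérivant l'accélération, nous obtenons le jerk: j(t) = -189·exp(-3·t). Nous avons le jerk j(t) = -189·exp(-3·t). En substituant t = log(2)/3: j(log(2)/3) = -189/2.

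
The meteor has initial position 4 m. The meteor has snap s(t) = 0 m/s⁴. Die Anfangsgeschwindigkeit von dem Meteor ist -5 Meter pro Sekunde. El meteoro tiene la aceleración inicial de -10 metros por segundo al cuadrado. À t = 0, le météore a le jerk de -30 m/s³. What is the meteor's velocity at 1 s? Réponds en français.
En partant du snap s(t) = 0, nous prenons 3 primitives. L'intégrale du snap est le jerk. En utilisant j(0) = -30, nous obtenons j(t) = -30. La primitive du jerk est l'accélération. En utilisant a(0) = -10, nous obtenons a(t) = -30·t - 10. La primitive de l'accélération est la vitesse. En utilisant v(0) = -5, nous obtenons v(t) = -15·t^2 - 10·t - 5. De l'équation de la vitesse v(t) = -15·t^2 - 10·t - 5, nous substituons t = 1 pour obtenir v = -30.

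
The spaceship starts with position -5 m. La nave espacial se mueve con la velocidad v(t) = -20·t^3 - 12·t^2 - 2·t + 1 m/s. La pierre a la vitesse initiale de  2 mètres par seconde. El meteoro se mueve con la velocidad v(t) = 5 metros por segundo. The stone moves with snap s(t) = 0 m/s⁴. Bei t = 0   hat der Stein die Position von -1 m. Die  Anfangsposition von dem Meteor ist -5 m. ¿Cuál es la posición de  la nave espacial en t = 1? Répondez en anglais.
To solve this, we need to take 1 integral of our velocity equation v(t) = -20·t^3 - 12·t^2 - 2·t + 1. Taking ∫v(t)dt and applying x(0) = -5, we find x(t) = -5·t^4 - 4·t^3 - t^2 + t - 5. Using x(t) = -5·t^4 - 4·t^3 - t^2 + t - 5 and substituting t = 1, we find x = -14.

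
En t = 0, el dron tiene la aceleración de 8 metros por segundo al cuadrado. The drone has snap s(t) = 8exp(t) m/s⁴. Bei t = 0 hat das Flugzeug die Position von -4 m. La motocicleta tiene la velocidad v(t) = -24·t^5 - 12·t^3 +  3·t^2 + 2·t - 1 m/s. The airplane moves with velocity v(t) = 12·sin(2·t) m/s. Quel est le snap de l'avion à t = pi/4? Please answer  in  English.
Starting from velocity v(t) = 12·sin(2·t), we take 3 derivatives. Differentiating velocity, we get acceleration: a(t) = 24·cos(2·t). The derivative of acceleration gives jerk: j(t) = -48·sin(2·t). Differentiating jerk, we get snap: s(t) = -96·cos(2·t). Using s(t) = -96·cos(2·t) and substituting t = pi/4, we find s = 0.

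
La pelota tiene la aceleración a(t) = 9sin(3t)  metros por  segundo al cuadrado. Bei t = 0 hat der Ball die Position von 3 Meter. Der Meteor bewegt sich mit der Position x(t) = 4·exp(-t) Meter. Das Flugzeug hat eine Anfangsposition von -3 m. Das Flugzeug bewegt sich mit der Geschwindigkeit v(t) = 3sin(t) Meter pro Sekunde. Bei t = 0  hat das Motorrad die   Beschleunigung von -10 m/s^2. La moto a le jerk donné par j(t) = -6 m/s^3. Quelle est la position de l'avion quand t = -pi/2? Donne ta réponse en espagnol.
Necesitamos integrar nuestra ecuación de la velocidad v(t) = 3·sin(t) 1 vez. Integrando la velocidad y usando la condición inicial x(0) = -3, obtenemos x(t) = -3·cos(t). De la ecuación de la posición x(t) = -3·cos(t), sustituimos t = -pi/2 para obtener x = 0.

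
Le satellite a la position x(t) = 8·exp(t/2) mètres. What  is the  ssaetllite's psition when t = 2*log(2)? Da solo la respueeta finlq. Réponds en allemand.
Die Antwort ist 16.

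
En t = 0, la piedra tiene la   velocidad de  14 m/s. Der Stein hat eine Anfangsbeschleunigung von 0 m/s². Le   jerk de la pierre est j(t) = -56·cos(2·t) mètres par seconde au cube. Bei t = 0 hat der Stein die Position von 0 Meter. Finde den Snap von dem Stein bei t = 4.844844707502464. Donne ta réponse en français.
En partant du jerk j(t) = -56·cos(2·t), nous prenons 1 dérivée. En dérivant le jerk, nous obtenons le snap: s(t) = 112·sin(2·t). De l'équation du snap s(t) = 112·sin(2·t), nous substituons t = 4.844844707502464 pour obtenir s = -29.3242669742006.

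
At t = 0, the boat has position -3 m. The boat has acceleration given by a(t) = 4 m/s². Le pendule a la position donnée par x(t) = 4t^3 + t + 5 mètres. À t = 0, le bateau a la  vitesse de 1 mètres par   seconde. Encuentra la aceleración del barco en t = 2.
Tenemos la aceleración a(t) = 4. Sustituyendo t = 2: a(2) = 4.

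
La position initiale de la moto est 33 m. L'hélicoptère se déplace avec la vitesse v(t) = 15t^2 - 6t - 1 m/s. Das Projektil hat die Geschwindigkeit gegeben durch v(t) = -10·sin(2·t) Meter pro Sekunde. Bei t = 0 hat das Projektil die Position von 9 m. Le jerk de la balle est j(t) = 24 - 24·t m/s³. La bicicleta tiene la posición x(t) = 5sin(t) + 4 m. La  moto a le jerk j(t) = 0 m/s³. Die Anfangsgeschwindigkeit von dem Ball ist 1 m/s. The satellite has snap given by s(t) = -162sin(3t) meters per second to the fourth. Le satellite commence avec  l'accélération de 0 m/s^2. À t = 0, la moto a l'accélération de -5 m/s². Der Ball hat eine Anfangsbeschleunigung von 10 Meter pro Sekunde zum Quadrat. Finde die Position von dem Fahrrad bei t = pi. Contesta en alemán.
Wir haben die Position x(t) = 5·sin(t) + 4. Durch Einsetzen von t = pi: x(pi) = 4.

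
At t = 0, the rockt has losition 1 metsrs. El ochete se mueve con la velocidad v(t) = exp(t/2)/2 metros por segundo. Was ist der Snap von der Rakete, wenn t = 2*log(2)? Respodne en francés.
Nous devons dériver notre équation de la vitesse v(t) = exp(t/2)/2 3 fois. En dérivant la vitesse, nous obtenons l'accélération: a(t) = exp(t/2)/4. En prenant d/dt de a(t), nous trouvons j(t) = exp(t/2)/8. La dérivée du jerk donne le snap: s(t) = exp(t/2)/16. Nous avons le snap s(t) = exp(t/2)/16. En substituant t = 2*log(2): s(2*log(2)) = 1/8.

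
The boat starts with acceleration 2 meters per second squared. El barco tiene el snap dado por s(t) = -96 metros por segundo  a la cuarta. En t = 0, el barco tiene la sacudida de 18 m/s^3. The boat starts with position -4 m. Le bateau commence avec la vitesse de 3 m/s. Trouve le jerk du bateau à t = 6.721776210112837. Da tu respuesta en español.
Para resolver esto, necesitamos tomar 1 integral de nuestra ecuación del snap s(t) = -96. Tomando ∫s(t)dt y aplicando j(0) = 18, encontramos j(t) = 18 - 96·t. Usando j(t) = 18 - 96·t y sustituyendo t = 6.721776210112837, encontramos j = -627.290516170832.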